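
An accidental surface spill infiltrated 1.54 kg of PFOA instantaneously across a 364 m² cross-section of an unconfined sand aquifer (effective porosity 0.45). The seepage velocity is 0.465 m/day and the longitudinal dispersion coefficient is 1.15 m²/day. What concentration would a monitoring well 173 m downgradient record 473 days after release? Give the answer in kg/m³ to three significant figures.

4.13e-05 kg/m³

For an instantaneous plane source, C(x,t) = M/(n_e·A·√(4πDt)) · exp(−(x−vt)²/(4Dt)), with n_e·A the pore (flow) area.
Plume center vt = 0.465 × 473 = 219.945 m, so the well at 173 m is 46.945 m upgradient of the peak.
√(4πDt) = 82.68 m, giving peak height M/(n_e·A·√(4πDt)) = 1.54/(0.45 × 364 × 82.68) = 0.0001137 kg/m³.
(x−vt)²/(4Dt) = (-46.945)²/(4 × 1.15 × 473) = 1.013; exp(−1.013) = 0.3631.
C = 0.0001137 × 0.3631 = 4.13e-05 kg/m³.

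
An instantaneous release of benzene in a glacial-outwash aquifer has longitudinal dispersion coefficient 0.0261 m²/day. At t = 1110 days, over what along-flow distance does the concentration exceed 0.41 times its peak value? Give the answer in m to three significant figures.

The plume is Gaussian with σ = √(2Dt) = √(2 × 0.0261 × 1110) = 7.612 m.
C/C_peak = exp(−Δx²/(2σ²)) = 0.41 ⇒ Δx = σ·√(−2 ln 0.41) = 7.612 × 1.335 = 10.16 m.
Width = 2Δx = 20.3 m.

20.3 m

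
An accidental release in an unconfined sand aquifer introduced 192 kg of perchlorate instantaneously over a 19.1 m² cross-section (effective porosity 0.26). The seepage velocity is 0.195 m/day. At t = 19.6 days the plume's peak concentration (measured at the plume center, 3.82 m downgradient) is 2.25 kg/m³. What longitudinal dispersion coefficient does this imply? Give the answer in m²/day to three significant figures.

1.20 m²/day

At the plume center C_max = M/(n_e·A·√(4πDt)), so D = M²/(4πt·(n_e·A·C_max)²).
n_e·A·C_max = 0.26 × 19.1 × 2.25 = 11.17 kg/m.
D = 192²/(4π × 19.6 × 11.17²) = 1.20 m²/day.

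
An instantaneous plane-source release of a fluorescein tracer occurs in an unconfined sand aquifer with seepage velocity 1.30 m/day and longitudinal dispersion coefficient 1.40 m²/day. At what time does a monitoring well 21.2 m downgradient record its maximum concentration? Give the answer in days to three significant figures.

15.5 days

For the 1D instantaneous-source solution, setting ∂C/∂t = 0 at fixed x gives v²t² + 2Dt − x² = 0, so t = (√(D² + v²x²) − D)/v².
√(D² + v²x²) = √(1.40² + 1.30² × 21.2²) = 27.60; v² = 1.69.
t = (27.60 − 1.40)/1.69 = 15.5 days (vs. the pure-advection estimate x/v = 16.3 d).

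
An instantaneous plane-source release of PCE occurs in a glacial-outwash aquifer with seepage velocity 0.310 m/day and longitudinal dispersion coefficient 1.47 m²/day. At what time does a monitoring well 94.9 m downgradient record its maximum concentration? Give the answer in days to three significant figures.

291 days

For the 1D instantaneous-source solution, setting ∂C/∂t = 0 at fixed x gives v²t² + 2Dt − x² = 0, so t = (√(D² + v²x²) − D)/v².
√(D² + v²x²) = √(1.47² + 0.310² × 94.9²) = 29.46; v² = 0.0961.
t = (29.46 − 1.47)/0.0961 = 291 days (vs. the pure-advection estimate x/v = 306 d).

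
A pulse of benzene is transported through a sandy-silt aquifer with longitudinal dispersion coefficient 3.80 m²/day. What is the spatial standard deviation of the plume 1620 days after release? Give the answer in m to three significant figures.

111 m

Dispersive spreading gives a Gaussian with σ² = 2Dt; advection only shifts the center.
σ = √(2 × 3.80 × 1620) = 111 m.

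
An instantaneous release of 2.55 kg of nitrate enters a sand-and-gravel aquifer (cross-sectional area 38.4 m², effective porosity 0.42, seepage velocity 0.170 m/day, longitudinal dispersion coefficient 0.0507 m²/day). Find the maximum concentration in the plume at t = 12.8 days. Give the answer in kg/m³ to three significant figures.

The peak of an instantaneous 1D plume sits at x = vt; there the Gaussian factor is 1 and C_max = M/(n_e·A·√(4πDt)), where n_e·A is the pore area the mass is dissolved in.
√(4πDt) = √(4π × 0.0507 × 12.8) = 2.856 m, so C_max = 2.55/(0.42 × 38.4 × 2.856) = 0.0554 kg/m³.

0.0554 kg/m³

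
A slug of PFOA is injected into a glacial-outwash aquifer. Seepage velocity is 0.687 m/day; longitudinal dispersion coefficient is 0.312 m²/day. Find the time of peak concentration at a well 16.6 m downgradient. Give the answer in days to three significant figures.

23.5 days

For the 1D instantaneous-source solution, setting ∂C/∂t = 0 at fixed x gives v²t² + 2Dt − x² = 0, so t = (√(D² + v²x²) − D)/v².
√(D² + v²x²) = √(0.312² + 0.687² × 16.6²) = 11.41; v² = 0.471969.
t = (11.41 − 0.312)/0.471969 = 23.5 days (vs. the pure-advection estimate x/v = 24.2 d).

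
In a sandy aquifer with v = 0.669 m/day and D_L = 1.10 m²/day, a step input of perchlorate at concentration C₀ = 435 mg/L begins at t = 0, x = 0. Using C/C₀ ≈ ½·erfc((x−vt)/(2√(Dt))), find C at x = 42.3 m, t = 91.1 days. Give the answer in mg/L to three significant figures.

For a continuous step input, C/C₀ ≈ ½·erfc((x−vt)/(2√(Dt))).
vt = 0.669 × 91.1 = 60.9459 m and 2√(Dt) = 2√(1.10 × 91.1) = 20.02 m.
Argument (x−vt)/(2√(Dt)) = (42.3 − 60.9459)/20.02 = -0.9314; ½·erfc(-0.9314) = 0.9061.
C = 435 × 0.9061 = 394 mg/L.

394 mg/L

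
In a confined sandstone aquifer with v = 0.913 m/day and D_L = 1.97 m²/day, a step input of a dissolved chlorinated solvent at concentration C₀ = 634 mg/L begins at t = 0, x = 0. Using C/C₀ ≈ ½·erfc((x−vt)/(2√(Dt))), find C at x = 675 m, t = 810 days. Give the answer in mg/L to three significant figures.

554 mg/L

For a continuous step input, C/C₀ ≈ ½·erfc((x−vt)/(2√(Dt))).
vt = 0.913 × 810 = 739.53 m and 2√(Dt) = 2√(1.97 × 810) = 79.89 m.
Argument (x−vt)/(2√(Dt)) = (675 − 739.53)/79.89 = -0.8077; ½·erfc(-0.8077) = 0.8733.
C = 634 × 0.8733 = 554 mg/L.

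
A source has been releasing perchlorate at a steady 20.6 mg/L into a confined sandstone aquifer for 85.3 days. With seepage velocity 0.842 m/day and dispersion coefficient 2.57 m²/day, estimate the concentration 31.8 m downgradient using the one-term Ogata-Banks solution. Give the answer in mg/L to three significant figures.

20.0 mg/L

For a continuous step input, C/C₀ ≈ ½·erfc((x−vt)/(2√(Dt))).
vt = 0.842 × 85.3 = 71.8226 m and 2√(Dt) = 2√(2.57 × 85.3) = 29.61 m.
Argument (x−vt)/(2√(Dt)) = (31.8 − 71.8226)/29.61 = -1.352; ½·erfc(-1.352) = 0.9721.
C = 20.6 × 0.9721 = 20.0 mg/L.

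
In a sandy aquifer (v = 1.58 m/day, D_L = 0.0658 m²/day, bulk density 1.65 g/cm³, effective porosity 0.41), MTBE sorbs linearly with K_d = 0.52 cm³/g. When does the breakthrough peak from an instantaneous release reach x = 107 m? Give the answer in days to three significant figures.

Retardation factor R = 1 + ρ_b·K_d/n = 1 + 1.65 × 0.52/0.41 = 3.093.
Sorption retards both mechanisms: v_R = v/R = 0.5108 m/day, D_R = D/R = 0.02127 m²/day.
Peak time from v_R²t² + 2D_R t − x² = 0: t = (√(D_R² + v_R²x²) − D_R)/v_R².
√(D_R² + v_R²x²) = √(0.02127² + 0.5108² × 107²) = 54.66; v_R² = 0.2609.
t = (54.66 − 0.02127)/0.2609 = 209 days.

209 days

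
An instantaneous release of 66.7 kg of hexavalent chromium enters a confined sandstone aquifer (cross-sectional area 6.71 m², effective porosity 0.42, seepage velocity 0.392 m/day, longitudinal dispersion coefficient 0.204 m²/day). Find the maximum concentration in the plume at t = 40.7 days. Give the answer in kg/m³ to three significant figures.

The peak of an instantaneous 1D plume sits at x = vt; there the Gaussian factor is 1 and C_max = M/(n_e·A·√(4πDt)), where n_e·A is the pore area the mass is dissolved in.
√(4πDt) = √(4π × 0.204 × 40.7) = 10.21 m, so C_max = 66.7/(0.42 × 6.71 × 10.21) = 2.32 kg/m³.

2.32 kg/m³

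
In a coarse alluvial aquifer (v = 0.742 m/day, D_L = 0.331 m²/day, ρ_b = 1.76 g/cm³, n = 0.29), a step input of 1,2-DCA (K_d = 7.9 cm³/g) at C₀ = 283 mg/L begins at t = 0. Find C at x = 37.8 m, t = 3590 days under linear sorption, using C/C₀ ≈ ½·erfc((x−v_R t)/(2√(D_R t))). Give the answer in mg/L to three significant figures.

Retardation factor R = 1 + ρ_b·K_d/n = 1 + 1.76 × 7.9/0.29 = 48.94.
Sorption retards both mechanisms: v_R = v/R = 0.01516 m/day, D_R = D/R = 0.006763 m²/day.
v_R·t = 0.01516 × 3590 = 54.4244 m; 2√(D_R t) = 9.855 m; argument = (37.8 − 54.4244)/9.855 = -1.687.
C = C₀ × ½·erfc(-1.687) = 283 × 0.9915 = 281 mg/L.

281 mg/L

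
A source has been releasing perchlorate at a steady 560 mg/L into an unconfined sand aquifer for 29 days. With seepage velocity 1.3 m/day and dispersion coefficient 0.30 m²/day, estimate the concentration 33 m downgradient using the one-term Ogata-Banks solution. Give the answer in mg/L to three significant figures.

For a continuous step input, C/C₀ ≈ ½·erfc((x−vt)/(2√(Dt))).
vt = 1.3 × 29 = 37.7 m and 2√(Dt) = 2√(0.30 × 29) = 5.899 m.
Argument (x−vt)/(2√(Dt)) = (33 − 37.7)/5.899 = -0.7967; ½·erfc(-0.7967) = 0.8701.
C = 560 × 0.8701 = 487 mg/L.

487 mg/L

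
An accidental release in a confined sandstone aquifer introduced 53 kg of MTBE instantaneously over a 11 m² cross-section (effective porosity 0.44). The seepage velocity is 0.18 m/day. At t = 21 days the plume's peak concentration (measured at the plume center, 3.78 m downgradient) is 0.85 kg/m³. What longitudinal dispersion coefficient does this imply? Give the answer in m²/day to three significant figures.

0.629 m²/day

At the plume center C_max = M/(n_e·A·√(4πDt)), so D = M²/(4πt·(n_e·A·C_max)²).
n_e·A·C_max = 0.44 × 11 × 0.85 = 4.114 kg/m.
D = 53²/(4π × 21 × 4.114²) = 0.629 m²/day.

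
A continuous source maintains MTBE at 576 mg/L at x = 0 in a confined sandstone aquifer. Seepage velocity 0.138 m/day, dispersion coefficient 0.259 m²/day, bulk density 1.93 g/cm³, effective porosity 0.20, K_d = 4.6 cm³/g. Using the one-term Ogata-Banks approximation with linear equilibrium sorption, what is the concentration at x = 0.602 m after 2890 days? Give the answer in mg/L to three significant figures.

532 mg/L

Retardation factor R = 1 + ρ_b·K_d/n = 1 + 1.93 × 4.6/0.20 = 45.39.
Sorption retards both mechanisms: v_R = v/R = 0.003040 m/day, D_R = D/R = 0.005706 m²/day.
v_R·t = 0.003040 × 2890 = 8.7856 m; 2√(D_R t) = 8.122 m; argument = (0.602 − 8.7856)/8.122 = -1.008.
C = C₀ × ½·erfc(-1.008) = 576 × 0.9230 = 532 mg/L.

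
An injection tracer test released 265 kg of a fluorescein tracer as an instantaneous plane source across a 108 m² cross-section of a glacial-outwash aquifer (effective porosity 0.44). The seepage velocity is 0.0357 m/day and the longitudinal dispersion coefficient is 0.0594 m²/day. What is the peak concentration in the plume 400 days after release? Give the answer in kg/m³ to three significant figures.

0.323 kg/m³

The peak of an instantaneous 1D plume sits at x = vt; there the Gaussian factor is 1 and C_max = M/(n_e·A·√(4πDt)), where n_e·A is the pore area the mass is dissolved in.
√(4πDt) = √(4π × 0.0594 × 400) = 17.28 m, so C_max = 265/(0.44 × 108 × 17.28) = 0.323 kg/m³.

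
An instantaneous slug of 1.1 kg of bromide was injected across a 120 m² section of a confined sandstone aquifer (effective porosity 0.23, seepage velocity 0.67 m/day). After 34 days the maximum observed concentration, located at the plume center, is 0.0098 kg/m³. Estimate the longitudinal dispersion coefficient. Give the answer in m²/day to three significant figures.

0.0387 m²/day

At the plume center C_max = M/(n_e·A·√(4πDt)), so D = M²/(4πt·(n_e·A·C_max)²).
n_e·A·C_max = 0.23 × 120 × 0.0098 = 0.2705 kg/m.
D = 1.1²/(4π × 34 × 0.2705²) = 0.0387 m²/day.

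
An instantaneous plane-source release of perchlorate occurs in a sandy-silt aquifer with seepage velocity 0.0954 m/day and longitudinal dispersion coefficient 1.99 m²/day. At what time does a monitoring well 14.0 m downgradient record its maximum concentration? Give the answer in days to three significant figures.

44.7 days

For the 1D instantaneous-source solution, setting ∂C/∂t = 0 at fixed x gives v²t² + 2Dt − x² = 0, so t = (√(D² + v²x²) − D)/v².
√(D² + v²x²) = √(1.99² + 0.0954² × 14.0²) = 2.397; v² = 0.00910116.
t = (2.397 − 1.99)/0.00910116 = 44.7 days (vs. the pure-advection estimate x/v = 147 d).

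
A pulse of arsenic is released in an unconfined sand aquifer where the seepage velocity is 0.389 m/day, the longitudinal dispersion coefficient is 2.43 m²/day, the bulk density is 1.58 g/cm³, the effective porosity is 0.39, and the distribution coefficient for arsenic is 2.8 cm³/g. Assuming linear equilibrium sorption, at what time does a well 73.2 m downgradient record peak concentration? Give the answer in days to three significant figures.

Retardation factor R = 1 + ρ_b·K_d/n = 1 + 1.58 × 2.8/0.39 = 12.34.
Sorption retards both mechanisms: v_R = v/R = 0.03152 m/day, D_R = D/R = 0.1969 m²/day.
Peak time from v_R²t² + 2D_R t − x² = 0: t = (√(D_R² + v_R²x²) − D_R)/v_R².
√(D_R² + v_R²x²) = √(0.1969² + 0.03152² × 73.2²) = 2.316; v_R² = 0.0009935.
t = (2.316 − 0.1969)/0.0009935 = 2130 days.

2130 days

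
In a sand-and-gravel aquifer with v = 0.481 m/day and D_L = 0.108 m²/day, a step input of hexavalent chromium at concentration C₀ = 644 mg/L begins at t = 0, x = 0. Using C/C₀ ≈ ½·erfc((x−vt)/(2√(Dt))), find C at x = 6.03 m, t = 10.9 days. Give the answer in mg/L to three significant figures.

196 mg/L

For a continuous step input, C/C₀ ≈ ½·erfc((x−vt)/(2√(Dt))).
vt = 0.481 × 10.9 = 5.2429 m and 2√(Dt) = 2√(0.108 × 10.9) = 2.170 m.
Argument (x−vt)/(2√(Dt)) = (6.03 − 5.2429)/2.170 = 0.3627; ½·erfc(0.3627) = 0.3040.
C = 644 × 0.3040 = 196 mg/L.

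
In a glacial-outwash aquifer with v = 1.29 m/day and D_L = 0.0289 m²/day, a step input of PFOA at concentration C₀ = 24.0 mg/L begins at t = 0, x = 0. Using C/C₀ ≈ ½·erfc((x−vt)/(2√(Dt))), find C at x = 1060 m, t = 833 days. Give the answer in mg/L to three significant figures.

23.6 mg/L

For a continuous step input, C/C₀ ≈ ½·erfc((x−vt)/(2√(Dt))).
vt = 1.29 × 833 = 1074.57 m and 2√(Dt) = 2√(0.0289 × 833) = 9.813 m.
Argument (x−vt)/(2√(Dt)) = (1060 − 1074.57)/9.813 = -1.485; ½·erfc(-1.485) = 0.9821.
C = 24.0 × 0.9821 = 23.6 mg/L.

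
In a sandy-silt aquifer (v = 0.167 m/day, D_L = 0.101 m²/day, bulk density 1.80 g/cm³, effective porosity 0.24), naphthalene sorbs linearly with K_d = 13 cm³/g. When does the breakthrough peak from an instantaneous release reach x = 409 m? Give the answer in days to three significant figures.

241000 days

Retardation factor R = 1 + ρ_b·K_d/n = 1 + 1.80 × 13/0.24 = 98.50.
Sorption retards both mechanisms: v_R = v/R = 0.001695 m/day, D_R = D/R = 0.001025 m²/day.
Peak time from v_R²t² + 2D_R t − x² = 0: t = (√(D_R² + v_R²x²) − D_R)/v_R².
√(D_R² + v_R²x²) = √(0.001025² + 0.001695² × 409²) = 0.6933; v_R² = 2.873e-06.
t = (0.6933 − 0.001025)/2.873e-06 = 241000 days.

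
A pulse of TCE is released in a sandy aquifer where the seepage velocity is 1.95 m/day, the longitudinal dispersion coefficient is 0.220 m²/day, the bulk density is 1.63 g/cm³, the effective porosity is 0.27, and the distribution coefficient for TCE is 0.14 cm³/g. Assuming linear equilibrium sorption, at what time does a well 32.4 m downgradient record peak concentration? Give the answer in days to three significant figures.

Retardation factor R = 1 + ρ_b·K_d/n = 1 + 1.63 × 0.14/0.27 = 1.845.
Sorption retards both mechanisms: v_R = v/R = 1.057 m/day, D_R = D/R = 0.1192 m²/day.
Peak time from v_R²t² + 2D_R t − x² = 0: t = (√(D_R² + v_R²x²) − D_R)/v_R².
√(D_R² + v_R²x²) = √(0.1192² + 1.057² × 32.4²) = 34.25; v_R² = 1.117.
t = (34.25 − 0.1192)/1.117 = 30.6 days.

30.6 days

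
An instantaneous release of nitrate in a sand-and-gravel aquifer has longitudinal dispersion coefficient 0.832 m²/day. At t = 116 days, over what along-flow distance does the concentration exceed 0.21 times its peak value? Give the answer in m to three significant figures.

49.1 m

The plume is Gaussian with σ = √(2Dt) = √(2 × 0.832 × 116) = 13.89 m.
C/C_peak = exp(−Δx²/(2σ²)) = 0.21 ⇒ Δx = σ·√(−2 ln 0.21) = 13.89 × 1.767 = 24.54 m.
Width = 2Δx = 49.1 m.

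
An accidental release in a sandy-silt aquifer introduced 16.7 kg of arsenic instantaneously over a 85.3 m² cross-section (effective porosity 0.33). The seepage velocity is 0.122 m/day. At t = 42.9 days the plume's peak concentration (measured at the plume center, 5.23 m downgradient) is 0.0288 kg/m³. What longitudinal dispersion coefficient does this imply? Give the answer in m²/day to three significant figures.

At the plume center C_max = M/(n_e·A·√(4πDt)), so D = M²/(4πt·(n_e·A·C_max)²).
n_e·A·C_max = 0.33 × 85.3 × 0.0288 = 0.8107 kg/m.
D = 16.7²/(4π × 42.9 × 0.8107²) = 0.787 m²/day.

0.787 m²/day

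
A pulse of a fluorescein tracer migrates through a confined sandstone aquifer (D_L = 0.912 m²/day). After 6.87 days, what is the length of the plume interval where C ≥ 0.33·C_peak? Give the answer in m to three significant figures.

The plume is Gaussian with σ = √(2Dt) = √(2 × 0.912 × 6.87) = 3.540 m.
C/C_peak = exp(−Δx²/(2σ²)) = 0.33 ⇒ Δx = σ·√(−2 ln 0.33) = 3.540 × 1.489 = 5.271 m.
Width = 2Δx = 10.5 m.

10.5 m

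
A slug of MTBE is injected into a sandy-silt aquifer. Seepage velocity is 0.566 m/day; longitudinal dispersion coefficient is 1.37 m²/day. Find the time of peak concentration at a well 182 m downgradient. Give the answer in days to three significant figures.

For the 1D instantaneous-source solution, setting ∂C/∂t = 0 at fixed x gives v²t² + 2Dt − x² = 0, so t = (√(D² + v²x²) − D)/v².
√(D² + v²x²) = √(1.37² + 0.566² × 182²) = 103.0; v² = 0.320356.
t = (103.0 − 1.37)/0.320356 = 317 days (vs. the pure-advection estimate x/v = 322 d).

317 days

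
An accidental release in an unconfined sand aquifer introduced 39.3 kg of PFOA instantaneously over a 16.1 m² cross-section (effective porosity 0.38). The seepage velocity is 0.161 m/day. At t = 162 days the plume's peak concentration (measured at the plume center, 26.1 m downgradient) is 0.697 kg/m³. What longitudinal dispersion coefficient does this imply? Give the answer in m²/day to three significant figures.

At the plume center C_max = M/(n_e·A·√(4πDt)), so D = M²/(4πt·(n_e·A·C_max)²).
n_e·A·C_max = 0.38 × 16.1 × 0.697 = 4.264 kg/m.
D = 39.3²/(4π × 162 × 4.264²) = 0.0417 m²/day.

0.0417 m²/day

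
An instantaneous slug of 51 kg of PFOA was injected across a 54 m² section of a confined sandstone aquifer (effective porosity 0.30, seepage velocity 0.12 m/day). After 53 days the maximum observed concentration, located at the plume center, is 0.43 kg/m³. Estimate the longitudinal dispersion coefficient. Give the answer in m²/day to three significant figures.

At the plume center C_max = M/(n_e·A·√(4πDt)), so D = M²/(4πt·(n_e·A·C_max)²).
n_e·A·C_max = 0.30 × 54 × 0.43 = 6.966 kg/m.
D = 51²/(4π × 53 × 6.966²) = 0.0805 m²/day.

0.0805 m²/day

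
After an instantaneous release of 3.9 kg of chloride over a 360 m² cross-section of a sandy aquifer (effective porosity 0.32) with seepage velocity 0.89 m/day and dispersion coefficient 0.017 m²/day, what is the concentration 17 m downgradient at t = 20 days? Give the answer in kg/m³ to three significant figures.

For an instantaneous plane source, C(x,t) = M/(n_e·A·√(4πDt)) · exp(−(x−vt)²/(4Dt)), with n_e·A the pore (flow) area.
Plume center vt = 0.89 × 20 = 17.8 m, so the well at 17 m is 0.8 m upgradient of the peak.
√(4πDt) = 2.067 m, giving peak height M/(n_e·A·√(4πDt)) = 3.9/(0.32 × 360 × 2.067) = 0.01638 kg/m³.
(x−vt)²/(4Dt) = (-0.8)²/(4 × 0.017 × 20) = 0.4706; exp(−0.4706) = 0.6246.
C = 0.01638 × 0.6246 = 0.0102 kg/m³.

0.0102 kg/m³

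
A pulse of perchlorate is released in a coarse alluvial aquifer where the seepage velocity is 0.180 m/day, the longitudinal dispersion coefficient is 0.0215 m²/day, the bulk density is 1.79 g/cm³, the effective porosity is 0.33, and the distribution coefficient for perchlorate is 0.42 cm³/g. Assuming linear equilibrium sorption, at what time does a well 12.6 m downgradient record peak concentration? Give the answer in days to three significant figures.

Retardation factor R = 1 + ρ_b·K_d/n = 1 + 1.79 × 0.42/0.33 = 3.278.
Sorption retards both mechanisms: v_R = v/R = 0.05491 m/day, D_R = D/R = 0.006559 m²/day.
Peak time from v_R²t² + 2D_R t − x² = 0: t = (√(D_R² + v_R²x²) − D_R)/v_R².
√(D_R² + v_R²x²) = √(0.006559² + 0.05491² × 12.6²) = 0.6919; v_R² = 0.003015.
t = (0.6919 − 0.006559)/0.003015 = 227 days.

227 days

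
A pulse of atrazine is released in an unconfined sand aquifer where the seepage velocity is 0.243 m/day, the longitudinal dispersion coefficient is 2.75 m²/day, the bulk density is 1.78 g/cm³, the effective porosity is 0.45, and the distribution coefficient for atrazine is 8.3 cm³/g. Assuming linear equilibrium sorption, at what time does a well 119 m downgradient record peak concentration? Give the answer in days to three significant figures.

Retardation factor R = 1 + ρ_b·K_d/n = 1 + 1.78 × 8.3/0.45 = 33.83.
Sorption retards both mechanisms: v_R = v/R = 0.007183 m/day, D_R = D/R = 0.08129 m²/day.
Peak time from v_R²t² + 2D_R t − x² = 0: t = (√(D_R² + v_R²x²) − D_R)/v_R².
√(D_R² + v_R²x²) = √(0.08129² + 0.007183² × 119²) = 0.8586; v_R² = 5.160e-05.
t = (0.8586 − 0.08129)/5.160e-05 = 15100 days.

15100 days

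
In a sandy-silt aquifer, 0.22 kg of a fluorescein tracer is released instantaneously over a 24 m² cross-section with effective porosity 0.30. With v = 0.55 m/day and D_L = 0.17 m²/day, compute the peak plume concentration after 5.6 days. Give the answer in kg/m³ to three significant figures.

0.00883 kg/m³

The peak of an instantaneous 1D plume sits at x = vt; there the Gaussian factor is 1 and C_max = M/(n_e·A·√(4πDt)), where n_e·A is the pore area the mass is dissolved in.
√(4πDt) = √(4π × 0.17 × 5.6) = 3.459 m, so C_max = 0.22/(0.30 × 24 × 3.459) = 0.00883 kg/m³.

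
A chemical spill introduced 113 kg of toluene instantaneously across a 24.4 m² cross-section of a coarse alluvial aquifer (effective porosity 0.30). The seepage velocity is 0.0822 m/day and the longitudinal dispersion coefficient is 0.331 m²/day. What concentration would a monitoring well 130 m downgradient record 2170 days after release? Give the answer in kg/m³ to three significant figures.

0.0720 kg/m³

For an instantaneous plane source, C(x,t) = M/(n_e·A·√(4πDt)) · exp(−(x−vt)²/(4Dt)), with n_e·A the pore (flow) area.
Plume center vt = 0.0822 × 2170 = 178.374 m, so the well at 130 m is 48.374 m upgradient of the peak.
√(4πDt) = 95.01 m, giving peak height M/(n_e·A·√(4πDt)) = 113/(0.30 × 24.4 × 95.01) = 0.1625 kg/m³.
(x−vt)²/(4Dt) = (-48.374)²/(4 × 0.331 × 2170) = 0.8145; exp(−0.8145) = 0.4429.
C = 0.1625 × 0.4429 = 0.0720 kg/m³.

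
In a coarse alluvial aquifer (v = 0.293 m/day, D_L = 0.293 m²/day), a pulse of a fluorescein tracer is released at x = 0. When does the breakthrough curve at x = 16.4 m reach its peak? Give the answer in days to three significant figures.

For the 1D instantaneous-source solution, setting ∂C/∂t = 0 at fixed x gives v²t² + 2Dt − x² = 0, so t = (√(D² + v²x²) − D)/v².
√(D² + v²x²) = √(0.293² + 0.293² × 16.4²) = 4.814; v² = 0.085849.
t = (4.814 − 0.293)/0.085849 = 52.7 days (vs. the pure-advection estimate x/v = 56.0 d).

52.7 days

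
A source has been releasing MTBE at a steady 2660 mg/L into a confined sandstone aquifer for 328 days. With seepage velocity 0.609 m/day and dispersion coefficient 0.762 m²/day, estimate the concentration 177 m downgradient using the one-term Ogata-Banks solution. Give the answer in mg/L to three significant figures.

For a continuous step input, C/C₀ ≈ ½·erfc((x−vt)/(2√(Dt))).
vt = 0.609 × 328 = 199.752 m and 2√(Dt) = 2√(0.762 × 328) = 31.62 m.
Argument (x−vt)/(2√(Dt)) = (177 − 199.752)/31.62 = -0.7195; ½·erfc(-0.7195) = 0.8455.
C = 2660 × 0.8455 = 2250 mg/L.

2250 mg/L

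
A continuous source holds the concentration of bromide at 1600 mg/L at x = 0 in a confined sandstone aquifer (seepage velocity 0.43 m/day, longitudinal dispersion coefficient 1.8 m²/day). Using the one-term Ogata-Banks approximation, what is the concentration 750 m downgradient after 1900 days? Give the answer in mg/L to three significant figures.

For a continuous step input, C/C₀ ≈ ½·erfc((x−vt)/(2√(Dt))).
vt = 0.43 × 1900 = 817 m and 2√(Dt) = 2√(1.8 × 1900) = 117.0 m.
Argument (x−vt)/(2√(Dt)) = (750 − 817)/117.0 = -0.5726; ½·erfc(-0.5726) = 0.7910.
C = 1600 × 0.7910 = 1270 mg/L.

1270 mg/L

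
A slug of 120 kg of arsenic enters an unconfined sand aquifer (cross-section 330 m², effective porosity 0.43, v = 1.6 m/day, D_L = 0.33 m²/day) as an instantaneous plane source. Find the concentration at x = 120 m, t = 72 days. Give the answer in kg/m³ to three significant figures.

0.0384 kg/m³

For an instantaneous plane source, C(x,t) = M/(n_e·A·√(4πDt)) · exp(−(x−vt)²/(4Dt)), with n_e·A the pore (flow) area.
Plume center vt = 1.6 × 72 = 115.2 m, so the well at 120 m is 4.8 m downgradient of the peak.
√(4πDt) = 17.28 m, giving peak height M/(n_e·A·√(4πDt)) = 120/(0.43 × 330 × 17.28) = 0.04894 kg/m³.
(x−vt)²/(4Dt) = (4.8)²/(4 × 0.33 × 72) = 0.2424; exp(−0.2424) = 0.7847.
C = 0.04894 × 0.7847 = 0.0384 kg/m³.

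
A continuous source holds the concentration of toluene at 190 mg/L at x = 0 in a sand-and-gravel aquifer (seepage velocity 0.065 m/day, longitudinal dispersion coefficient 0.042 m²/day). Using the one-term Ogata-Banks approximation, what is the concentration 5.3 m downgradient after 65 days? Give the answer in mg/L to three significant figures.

For a continuous step input, C/C₀ ≈ ½·erfc((x−vt)/(2√(Dt))).
vt = 0.065 × 65 = 4.225 m and 2√(Dt) = 2√(0.042 × 65) = 3.305 m.
Argument (x−vt)/(2√(Dt)) = (5.3 − 4.225)/3.305 = 0.3253; ½·erfc(0.3253) = 0.3227.
C = 190 × 0.3227 = 61.3 mg/L.

61.3 mg/L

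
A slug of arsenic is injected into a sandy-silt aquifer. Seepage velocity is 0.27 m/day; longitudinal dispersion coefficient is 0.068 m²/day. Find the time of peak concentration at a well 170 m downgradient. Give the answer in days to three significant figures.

For the 1D instantaneous-source solution, setting ∂C/∂t = 0 at fixed x gives v²t² + 2Dt − x² = 0, so t = (√(D² + v²x²) − D)/v².
√(D² + v²x²) = √(0.068² + 0.27² × 170²) = 45.90; v² = 0.0729.
t = (45.90 − 0.068)/0.0729 = 629 days (vs. the pure-advection estimate x/v = 630 d).

629 days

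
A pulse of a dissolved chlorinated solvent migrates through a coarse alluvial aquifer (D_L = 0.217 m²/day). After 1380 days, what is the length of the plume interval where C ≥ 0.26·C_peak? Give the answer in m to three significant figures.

The plume is Gaussian with σ = √(2Dt) = √(2 × 0.217 × 1380) = 24.47 m.
C/C_peak = exp(−Δx²/(2σ²)) = 0.26 ⇒ Δx = σ·√(−2 ln 0.26) = 24.47 × 1.641 = 40.16 m.
Width = 2Δx = 80.3 m.

80.3 m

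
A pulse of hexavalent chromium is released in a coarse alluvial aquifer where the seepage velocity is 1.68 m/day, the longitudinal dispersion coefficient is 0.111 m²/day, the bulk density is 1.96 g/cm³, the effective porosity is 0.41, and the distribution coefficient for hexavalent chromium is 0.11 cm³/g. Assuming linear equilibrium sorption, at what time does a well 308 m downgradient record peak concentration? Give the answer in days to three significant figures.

Retardation factor R = 1 + ρ_b·K_d/n = 1 + 1.96 × 0.11/0.41 = 1.526.
Sorption retards both mechanisms: v_R = v/R = 1.101 m/day, D_R = D/R = 0.07274 m²/day.
Peak time from v_R²t² + 2D_R t − x² = 0: t = (√(D_R² + v_R²x²) − D_R)/v_R².
√(D_R² + v_R²x²) = √(0.07274² + 1.101² × 308²) = 339.1; v_R² = 1.212.
t = (339.1 − 0.07274)/1.212 = 280 days.

280 days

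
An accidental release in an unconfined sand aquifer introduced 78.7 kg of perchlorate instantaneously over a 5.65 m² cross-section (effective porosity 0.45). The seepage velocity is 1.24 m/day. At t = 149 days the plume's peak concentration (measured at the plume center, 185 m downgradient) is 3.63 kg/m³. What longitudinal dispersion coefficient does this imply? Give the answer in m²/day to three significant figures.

At the plume center C_max = M/(n_e·A·√(4πDt)), so D = M²/(4πt·(n_e·A·C_max)²).
n_e·A·C_max = 0.45 × 5.65 × 3.63 = 9.229 kg/m.
D = 78.7²/(4π × 149 × 9.229²) = 0.0388 m²/day.

0.0388 m²/day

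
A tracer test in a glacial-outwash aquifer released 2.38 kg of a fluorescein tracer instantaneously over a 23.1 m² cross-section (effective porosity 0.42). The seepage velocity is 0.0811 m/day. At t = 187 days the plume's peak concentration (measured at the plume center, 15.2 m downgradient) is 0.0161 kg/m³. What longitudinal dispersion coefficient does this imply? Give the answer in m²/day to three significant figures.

At the plume center C_max = M/(n_e·A·√(4πDt)), so D = M²/(4πt·(n_e·A·C_max)²).
n_e·A·C_max = 0.42 × 23.1 × 0.0161 = 0.1562 kg/m.
D = 2.38²/(4π × 187 × 0.1562²) = 0.0988 m²/day.

0.0988 m²/day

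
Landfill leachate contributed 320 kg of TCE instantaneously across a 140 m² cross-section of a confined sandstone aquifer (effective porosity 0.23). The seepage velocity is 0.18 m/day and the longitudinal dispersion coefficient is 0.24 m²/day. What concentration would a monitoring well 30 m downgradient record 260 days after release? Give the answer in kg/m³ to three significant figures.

For an instantaneous plane source, C(x,t) = M/(n_e·A·√(4πDt)) · exp(−(x−vt)²/(4Dt)), with n_e·A the pore (flow) area.
Plume center vt = 0.18 × 260 = 46.8 m, so the well at 30 m is 16.8 m upgradient of the peak.
√(4πDt) = 28.00 m, giving peak height M/(n_e·A·√(4πDt)) = 320/(0.23 × 140 × 28.00) = 0.3549 kg/m³.
(x−vt)²/(4Dt) = (-16.8)²/(4 × 0.24 × 260) = 1.131; exp(−1.131) = 0.3227.
C = 0.3549 × 0.3227 = 0.115 kg/m³.

0.115 kg/m³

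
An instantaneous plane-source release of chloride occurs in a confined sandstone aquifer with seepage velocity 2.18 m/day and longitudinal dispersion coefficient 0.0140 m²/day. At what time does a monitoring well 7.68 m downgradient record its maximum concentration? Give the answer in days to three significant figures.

3.52 days

For the 1D instantaneous-source solution, setting ∂C/∂t = 0 at fixed x gives v²t² + 2Dt − x² = 0, so t = (√(D² + v²x²) − D)/v².
√(D² + v²x²) = √(0.0140² + 2.18² × 7.68²) = 16.74; v² = 4.7524.
t = (16.74 − 0.0140)/4.7524 = 3.52 days (vs. the pure-advection estimate x/v = 3.52 d).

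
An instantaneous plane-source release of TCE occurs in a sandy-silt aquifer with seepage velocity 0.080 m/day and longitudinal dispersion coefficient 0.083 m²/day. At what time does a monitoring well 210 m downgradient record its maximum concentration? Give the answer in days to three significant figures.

2610 days

For the 1D instantaneous-source solution, setting ∂C/∂t = 0 at fixed x gives v²t² + 2Dt − x² = 0, so t = (√(D² + v²x²) − D)/v².
√(D² + v²x²) = √(0.083² + 0.080² × 210²) = 16.80; v² = 0.0064.
t = (16.80 − 0.083)/0.0064 = 2610 days (vs. the pure-advection estimate x/v = 2620 d).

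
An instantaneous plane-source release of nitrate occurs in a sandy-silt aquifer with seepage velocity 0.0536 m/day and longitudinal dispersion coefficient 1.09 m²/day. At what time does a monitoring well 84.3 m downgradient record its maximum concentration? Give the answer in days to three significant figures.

1240 days

For the 1D instantaneous-source solution, setting ∂C/∂t = 0 at fixed x gives v²t² + 2Dt − x² = 0, so t = (√(D² + v²x²) − D)/v².
√(D² + v²x²) = √(1.09² + 0.0536² × 84.3²) = 4.648; v² = 0.00287296.
t = (4.648 − 1.09)/0.00287296 = 1240 days (vs. the pure-advection estimate x/v = 1570 d).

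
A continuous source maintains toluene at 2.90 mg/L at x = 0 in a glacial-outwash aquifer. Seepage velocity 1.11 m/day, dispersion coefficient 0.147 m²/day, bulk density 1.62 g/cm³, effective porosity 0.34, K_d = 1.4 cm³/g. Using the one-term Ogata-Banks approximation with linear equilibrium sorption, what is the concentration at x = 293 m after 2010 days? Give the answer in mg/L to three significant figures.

Retardation factor R = 1 + ρ_b·K_d/n = 1 + 1.62 × 1.4/0.34 = 7.671.
Sorption retards both mechanisms: v_R = v/R = 0.1447 m/day, D_R = D/R = 0.01916 m²/day.
v_R·t = 0.1447 × 2010 = 290.847 m; 2√(D_R t) = 12.41 m; argument = (293 − 290.847)/12.41 = 0.1735.
C = C₀ × ½·erfc(0.1735) = 2.90 × 0.4031 = 1.17 mg/L.

1.17 mg/L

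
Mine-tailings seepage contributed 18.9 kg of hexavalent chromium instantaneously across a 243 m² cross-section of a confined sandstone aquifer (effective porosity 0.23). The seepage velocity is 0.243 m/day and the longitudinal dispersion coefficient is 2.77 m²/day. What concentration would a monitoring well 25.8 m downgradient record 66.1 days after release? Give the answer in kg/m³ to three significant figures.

For an instantaneous plane source, C(x,t) = M/(n_e·A·√(4πDt)) · exp(−(x−vt)²/(4Dt)), with n_e·A the pore (flow) area.
Plume center vt = 0.243 × 66.1 = 16.0623 m, so the well at 25.8 m is 9.7377 m downgradient of the peak.
√(4πDt) = 47.97 m, giving peak height M/(n_e·A·√(4πDt)) = 18.9/(0.23 × 243 × 47.97) = 0.007049 kg/m³.
(x−vt)²/(4Dt) = (9.7377)²/(4 × 2.77 × 66.1) = 0.1295; exp(−0.1295) = 0.8785.
C = 0.007049 × 0.8785 = 0.00619 kg/m³.

0.00619 kg/m³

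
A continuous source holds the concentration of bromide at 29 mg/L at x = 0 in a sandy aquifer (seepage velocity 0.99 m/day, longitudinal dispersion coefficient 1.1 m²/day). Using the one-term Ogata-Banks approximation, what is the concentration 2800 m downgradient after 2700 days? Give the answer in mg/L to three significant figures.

1.44 mg/L

For a continuous step input, C/C₀ ≈ ½·erfc((x−vt)/(2√(Dt))).
vt = 0.99 × 2700 = 2673 m and 2√(Dt) = 2√(1.1 × 2700) = 109.0 m.
Argument (x−vt)/(2√(Dt)) = (2800 − 2673)/109.0 = 1.165; ½·erfc(1.165) = 0.04972.
C = 29 × 0.04972 = 1.44 mg/L.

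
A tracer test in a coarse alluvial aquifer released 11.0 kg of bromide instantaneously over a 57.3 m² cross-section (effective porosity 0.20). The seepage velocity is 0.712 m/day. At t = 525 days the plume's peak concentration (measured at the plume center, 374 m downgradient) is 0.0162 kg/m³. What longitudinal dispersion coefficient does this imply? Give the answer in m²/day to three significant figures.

At the plume center C_max = M/(n_e·A·√(4πDt)), so D = M²/(4πt·(n_e·A·C_max)²).
n_e·A·C_max = 0.20 × 57.3 × 0.0162 = 0.1857 kg/m.
D = 11.0²/(4π × 525 × 0.1857²) = 0.532 m²/day.

0.532 m²/day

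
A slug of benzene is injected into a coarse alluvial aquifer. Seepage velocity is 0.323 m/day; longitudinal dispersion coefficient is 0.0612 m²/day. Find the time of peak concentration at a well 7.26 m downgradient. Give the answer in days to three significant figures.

21.9 days

For the 1D instantaneous-source solution, setting ∂C/∂t = 0 at fixed x gives v²t² + 2Dt − x² = 0, so t = (√(D² + v²x²) − D)/v².
√(D² + v²x²) = √(0.0612² + 0.323² × 7.26²) = 2.346; v² = 0.104329.
t = (2.346 − 0.0612)/0.104329 = 21.9 days (vs. the pure-advection estimate x/v = 22.5 d).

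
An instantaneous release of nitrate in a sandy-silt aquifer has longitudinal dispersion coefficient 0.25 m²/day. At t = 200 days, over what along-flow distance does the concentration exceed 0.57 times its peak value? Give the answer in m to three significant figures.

The plume is Gaussian with σ = √(2Dt) = √(2 × 0.25 × 200) = 10.00 m.
C/C_peak = exp(−Δx²/(2σ²)) = 0.57 ⇒ Δx = σ·√(−2 ln 0.57) = 10.00 × 1.060 = 10.60 m.
Width = 2Δx = 21.2 m.

21.2 m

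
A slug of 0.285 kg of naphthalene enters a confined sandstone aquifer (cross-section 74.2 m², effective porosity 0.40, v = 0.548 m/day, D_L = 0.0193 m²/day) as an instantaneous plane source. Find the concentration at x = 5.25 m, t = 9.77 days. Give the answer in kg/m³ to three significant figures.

For an instantaneous plane source, C(x,t) = M/(n_e·A·√(4πDt)) · exp(−(x−vt)²/(4Dt)), with n_e·A the pore (flow) area.
Plume center vt = 0.548 × 9.77 = 5.35396 m, so the well at 5.25 m is 0.10396 m upgradient of the peak.
√(4πDt) = 1.539 m, giving peak height M/(n_e·A·√(4πDt)) = 0.285/(0.40 × 74.2 × 1.539) = 0.006239 kg/m³.
(x−vt)²/(4Dt) = (-0.10396)²/(4 × 0.0193 × 9.77) = 0.01433; exp(−0.01433) = 0.9858.
C = 0.006239 × 0.9858 = 0.00615 kg/m³.

0.00615 kg/m³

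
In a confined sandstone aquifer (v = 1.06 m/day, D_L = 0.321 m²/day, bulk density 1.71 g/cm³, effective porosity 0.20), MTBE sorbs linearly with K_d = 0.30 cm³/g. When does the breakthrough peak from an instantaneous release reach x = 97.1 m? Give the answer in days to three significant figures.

326 days

Retardation factor R = 1 + ρ_b·K_d/n = 1 + 1.71 × 0.30/0.20 = 3.565.
Sorption retards both mechanisms: v_R = v/R = 0.2973 m/day, D_R = D/R = 0.09004 m²/day.
Peak time from v_R²t² + 2D_R t − x² = 0: t = (√(D_R² + v_R²x²) − D_R)/v_R².
√(D_R² + v_R²x²) = √(0.09004² + 0.2973² × 97.1²) = 28.87; v_R² = 0.08839.
t = (28.87 − 0.09004)/0.08839 = 326 days.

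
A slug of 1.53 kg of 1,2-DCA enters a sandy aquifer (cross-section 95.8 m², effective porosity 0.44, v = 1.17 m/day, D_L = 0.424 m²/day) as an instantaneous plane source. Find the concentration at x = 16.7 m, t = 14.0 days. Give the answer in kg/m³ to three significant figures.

0.00418 kg/m³

For an instantaneous plane source, C(x,t) = M/(n_e·A·√(4πDt)) · exp(−(x−vt)²/(4Dt)), with n_e·A the pore (flow) area.
Plume center vt = 1.17 × 14.0 = 16.38 m, so the well at 16.7 m is 0.32 m downgradient of the peak.
√(4πDt) = 8.637 m, giving peak height M/(n_e·A·√(4πDt)) = 1.53/(0.44 × 95.8 × 8.637) = 0.004203 kg/m³.
(x−vt)²/(4Dt) = (0.32)²/(4 × 0.424 × 14.0) = 0.004313; exp(−0.004313) = 0.9957.
C = 0.004203 × 0.9957 = 0.00418 kg/m³.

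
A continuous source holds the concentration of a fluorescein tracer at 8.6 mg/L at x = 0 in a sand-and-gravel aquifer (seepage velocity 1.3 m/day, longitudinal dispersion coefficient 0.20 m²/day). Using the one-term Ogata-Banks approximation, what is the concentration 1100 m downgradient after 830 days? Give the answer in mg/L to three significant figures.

1.07 mg/L

For a continuous step input, C/C₀ ≈ ½·erfc((x−vt)/(2√(Dt))).
vt = 1.3 × 830 = 1079 m and 2√(Dt) = 2√(0.20 × 830) = 25.77 m.
Argument (x−vt)/(2√(Dt)) = (1100 − 1079)/25.77 = 0.8149; ½·erfc(0.8149) = 0.1246.
C = 8.6 × 0.1246 = 1.07 mg/L.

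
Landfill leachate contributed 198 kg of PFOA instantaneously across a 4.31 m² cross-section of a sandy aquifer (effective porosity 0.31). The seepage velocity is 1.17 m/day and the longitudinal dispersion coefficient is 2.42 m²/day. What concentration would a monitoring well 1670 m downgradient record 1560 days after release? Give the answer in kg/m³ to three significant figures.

For an instantaneous plane source, C(x,t) = M/(n_e·A·√(4πDt)) · exp(−(x−vt)²/(4Dt)), with n_e·A the pore (flow) area.
Plume center vt = 1.17 × 1560 = 1825.2 m, so the well at 1670 m is 155.2 m upgradient of the peak.
√(4πDt) = 217.8 m, giving peak height M/(n_e·A·√(4πDt)) = 198/(0.31 × 4.31 × 217.8) = 0.6804 kg/m³.
(x−vt)²/(4Dt) = (-155.2)²/(4 × 2.42 × 1560) = 1.595; exp(−1.595) = 0.2029.
C = 0.6804 × 0.2029 = 0.138 kg/m³.

0.138 kg/m³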